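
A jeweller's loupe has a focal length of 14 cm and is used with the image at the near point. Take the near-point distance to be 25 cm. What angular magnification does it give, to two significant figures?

M = 1 + D/f = 1 + 25/14 = 2.786.

2.8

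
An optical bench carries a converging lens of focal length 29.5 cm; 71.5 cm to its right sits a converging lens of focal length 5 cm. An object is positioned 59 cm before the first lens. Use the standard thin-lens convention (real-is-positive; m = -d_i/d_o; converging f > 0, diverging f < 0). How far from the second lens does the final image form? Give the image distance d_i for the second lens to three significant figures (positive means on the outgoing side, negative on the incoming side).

8.33 cm

First lens: d_i1 = 1/(1/29.5 - 1/59) = 59.000 cm.
That image sits 12.500 cm in front of the second lens, so d_o2 = 12.500 cm.
Second lens: d_i2 = 1/(1/5 - 1/(12.500)) = 8.333 cm.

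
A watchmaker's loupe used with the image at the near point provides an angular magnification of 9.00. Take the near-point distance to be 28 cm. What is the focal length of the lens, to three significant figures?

For the image at the near point, M = 1 + D/f.
f = D/(M - 1) = 28/(9.0 - 1) = 3.500 cm.

3.50 cm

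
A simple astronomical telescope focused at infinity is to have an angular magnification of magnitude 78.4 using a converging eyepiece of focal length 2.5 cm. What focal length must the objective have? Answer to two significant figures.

|M| = f_obj/|f_eye|, so f_obj = |M| x |f_eye| = 78.4 x 2.5 = 196.000 cm.

200 cm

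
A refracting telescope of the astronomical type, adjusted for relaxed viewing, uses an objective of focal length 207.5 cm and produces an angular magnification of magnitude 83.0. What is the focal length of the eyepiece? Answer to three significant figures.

2.50 cm

|M| = f_obj/f_eye, so f_eye = f_obj/|M| = 207.5/83.0 = 2.500 cm.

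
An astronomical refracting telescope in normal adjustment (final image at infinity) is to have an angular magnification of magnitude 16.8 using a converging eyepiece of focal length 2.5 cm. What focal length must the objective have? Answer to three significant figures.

|M| = f_obj/|f_eye|, so f_obj = |M| x |f_eye| = 16.8 x 2.5 = 42.000 cm.

42.0 cm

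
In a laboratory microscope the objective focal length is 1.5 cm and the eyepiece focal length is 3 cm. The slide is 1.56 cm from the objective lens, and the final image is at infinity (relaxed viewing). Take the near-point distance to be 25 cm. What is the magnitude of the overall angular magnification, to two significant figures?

Objective: 1/d_i = 1/f_obj - 1/d_o = 1/1.5 - 1/1.56 = 0.02564 cm^-1, so d_i = 39.000 cm.
m_obj = -d_i/d_o = -39.000/1.56 = -25.000.
Eyepiece angular magnification (image at infinity): M_eye = D/f_e = 25/3 = 8.333.
Overall M = m_obj x M_eye = (-25.000)(8.333) = -208.33.
|M| = 208.33.

210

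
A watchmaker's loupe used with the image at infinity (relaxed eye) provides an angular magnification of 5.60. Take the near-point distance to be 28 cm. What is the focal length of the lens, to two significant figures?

5.0 cm

For the image at infinity, M = D/f.
f = D/M = 28/5.6 = 5.000 cm.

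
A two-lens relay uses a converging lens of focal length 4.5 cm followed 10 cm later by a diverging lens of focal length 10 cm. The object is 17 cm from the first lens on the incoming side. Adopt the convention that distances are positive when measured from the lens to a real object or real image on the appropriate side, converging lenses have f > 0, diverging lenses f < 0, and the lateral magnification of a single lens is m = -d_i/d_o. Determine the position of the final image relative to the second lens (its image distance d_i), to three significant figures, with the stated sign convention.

Lens 1: 1/d_i1 = 1/f_1 - 1/d_o1 = 1/4.5 - 1/17 = 0.16340 cm^-1, so d_i1 = 6.120 cm.
The intermediate image is 6.120 cm to the right of lens 1, so d_o2 = L - d_i1 = 10 - 6.120 = 3.880 cm.
Lens 2: 1/d_i2 = 1/f_2 - 1/d_o2 = 1/(-10) - 1/(3.880) = -0.35773 cm^-1, so d_i2 = -2.795 cm.

-2.80 cm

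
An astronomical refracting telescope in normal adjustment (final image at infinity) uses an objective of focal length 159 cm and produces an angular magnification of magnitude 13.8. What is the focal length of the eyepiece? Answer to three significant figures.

11.5 cm

|M| = f_obj/f_eye, so f_eye = f_obj/|M| = 159/13.8 = 11.522 cm.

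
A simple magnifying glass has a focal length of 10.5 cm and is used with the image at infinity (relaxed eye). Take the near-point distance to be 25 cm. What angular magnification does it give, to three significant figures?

2.38

M = D/f = 25/10.5 = 2.381.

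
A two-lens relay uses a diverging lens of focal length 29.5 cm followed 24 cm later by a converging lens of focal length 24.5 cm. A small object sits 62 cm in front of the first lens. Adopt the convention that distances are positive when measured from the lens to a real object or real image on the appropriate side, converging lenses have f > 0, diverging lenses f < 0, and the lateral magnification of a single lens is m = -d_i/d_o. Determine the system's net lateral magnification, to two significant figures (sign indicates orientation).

-0.41

Applying the thin-lens equation to the first lens, 1/(-29.5) = 1/62 + 1/d_i1, which gives d_i1 = -19.989 cm.
Its lateral magnification is m_1 = -d_i1/d_o1 = -(-19.989)/62 = 0.3224.
The intermediate image is virtual, 19.989 cm to the left of lens 1, so d_o2 = L - d_i1 = 24 - (-19.989) = 43.989 cm.
Applying the thin-lens equation again with f_2 = 24.5 cm and d_o2 = 43.989 cm gives d_i2 = 55.299 cm.
m_2 = -(55.299)/(43.989) = -1.2571.
Total m = m_1 x m_2 = (0.3224)(-1.2571) = -0.4053.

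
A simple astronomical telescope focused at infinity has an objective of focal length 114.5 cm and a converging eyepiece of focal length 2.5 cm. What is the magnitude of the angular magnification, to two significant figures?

|M| = f_obj/|f_eye| = 114.5/2.5 = 45.800.

46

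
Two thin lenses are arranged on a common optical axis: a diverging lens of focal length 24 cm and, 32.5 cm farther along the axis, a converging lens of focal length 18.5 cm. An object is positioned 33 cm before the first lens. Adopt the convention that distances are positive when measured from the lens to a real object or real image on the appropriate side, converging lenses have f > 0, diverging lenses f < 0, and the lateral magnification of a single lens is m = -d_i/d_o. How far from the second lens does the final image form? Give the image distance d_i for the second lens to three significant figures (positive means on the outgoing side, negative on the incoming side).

First lens: d_i1 = 1/(1/(-24) - 1/33) = -13.895 cm.
The intermediate image is virtual, 13.895 cm to the left of lens 1, so d_o2 = L - d_i1 = 32.5 - (-13.895) = 46.395 cm.
Second lens: d_i2 = 1/(1/18.5 - 1/(46.395)) = 30.769 cm.

30.8 cm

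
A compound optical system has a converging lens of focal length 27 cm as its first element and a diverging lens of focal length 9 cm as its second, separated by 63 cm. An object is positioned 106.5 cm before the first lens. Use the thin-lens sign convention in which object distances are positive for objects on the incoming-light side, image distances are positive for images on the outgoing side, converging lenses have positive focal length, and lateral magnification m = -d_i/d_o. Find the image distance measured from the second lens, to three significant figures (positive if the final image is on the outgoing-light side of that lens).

-6.74 cm

Lens 1: 1/d_i1 = 1/f_1 - 1/d_o1 = 1/27 - 1/106.5 = 0.02765 cm^-1, so d_i1 = 36.170 cm.
That image sits 26.830 cm in front of the second lens, so d_o2 = 26.830 cm.
Lens 2: 1/d_i2 = 1/f_2 - 1/d_o2 = 1/(-9) - 1/(26.830) = -0.14838 cm^-1, so d_i2 = -6.739 cm.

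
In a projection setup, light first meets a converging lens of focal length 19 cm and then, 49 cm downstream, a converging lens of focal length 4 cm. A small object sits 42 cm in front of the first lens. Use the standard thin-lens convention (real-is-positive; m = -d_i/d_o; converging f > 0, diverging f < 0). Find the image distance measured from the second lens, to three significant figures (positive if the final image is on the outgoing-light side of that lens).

5.55 cm

First lens: d_i1 = 1/(1/19 - 1/42) = 34.696 cm.
The intermediate image is 34.696 cm to the right of lens 1, so d_o2 = L - d_i1 = 49 - 34.696 = 14.304 cm.
Second lens: d_i2 = 1/(1/4 - 1/(14.304)) = 5.553 cm.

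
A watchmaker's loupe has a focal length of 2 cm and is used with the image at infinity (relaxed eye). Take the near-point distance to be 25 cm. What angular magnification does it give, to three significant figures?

12.5

M = D/f = 25/2 = 12.500.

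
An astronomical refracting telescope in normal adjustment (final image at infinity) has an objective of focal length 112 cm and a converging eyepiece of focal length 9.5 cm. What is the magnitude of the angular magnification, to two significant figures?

12

|M| = f_obj/|f_eye| = 112/9.5 = 11.789.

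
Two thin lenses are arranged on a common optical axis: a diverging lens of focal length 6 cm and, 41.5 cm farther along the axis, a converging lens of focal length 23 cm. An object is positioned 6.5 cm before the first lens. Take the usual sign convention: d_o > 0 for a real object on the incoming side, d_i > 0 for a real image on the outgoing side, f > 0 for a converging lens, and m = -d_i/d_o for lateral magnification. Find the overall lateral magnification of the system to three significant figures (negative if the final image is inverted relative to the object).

-0.511

Lens 1: 1/d_i1 = 1/f_1 - 1/d_o1 = 1/(-6) - 1/6.5 = -0.32051 cm^-1, so d_i1 = -3.120 cm.
m_1 = -(-3.120)/6.5 = 0.4800.
With d_i1 < 0 the first image is virtual and lies on the object side; the object distance for lens 2 is d_o2 = 41.5 - (-3.120) = 44.620 cm.
Lens 2: 1/d_i2 = 1/f_2 - 1/d_o2 = 1/23 - 1/(44.620) = 0.02107 cm^-1, so d_i2 = 47.468 cm.
m_2 = -(47.468)/(44.620) = -1.0638.
Total m = m_1 x m_2 = (0.4800)(-1.0638) = -0.5106.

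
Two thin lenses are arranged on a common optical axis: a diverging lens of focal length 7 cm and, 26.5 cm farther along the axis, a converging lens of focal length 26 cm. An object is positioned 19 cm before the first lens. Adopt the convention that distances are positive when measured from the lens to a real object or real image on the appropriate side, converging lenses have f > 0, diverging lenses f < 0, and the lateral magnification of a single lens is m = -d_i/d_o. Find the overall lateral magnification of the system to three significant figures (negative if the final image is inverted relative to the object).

First lens: d_i1 = 1/(1/(-7) - 1/19) = -5.115 cm.
m_1 = -(-5.115)/19 = 0.2692.
With d_i1 < 0 the first image is virtual and lies on the object side; the object distance for lens 2 is d_o2 = 26.5 - (-5.115) = 31.615 cm.
Second lens: d_i2 = 1/(1/26 - 1/(31.615)) = 146.384 cm.
m_2 = -(146.384)/(31.615) = -4.6301.
Total m = m_1 x m_2 = (0.2692)(-4.6301) = -1.2466.

-1.25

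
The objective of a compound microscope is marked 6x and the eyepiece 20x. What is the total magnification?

120

The overall magnification of a compound microscope is the product of the objective and eyepiece magnifications:
M = M_obj x M_eye = 6 x 20 = 120.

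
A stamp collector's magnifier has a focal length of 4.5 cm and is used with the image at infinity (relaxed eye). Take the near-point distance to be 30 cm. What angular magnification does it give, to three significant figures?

6.67

M = D/f = 30/4.5 = 6.667.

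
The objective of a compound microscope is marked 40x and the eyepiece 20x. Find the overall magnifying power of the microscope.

800

The overall magnification of a compound microscope is the product of the objective and eyepiece magnifications:
M = M_obj x M_eye = 40 x 20 = 800.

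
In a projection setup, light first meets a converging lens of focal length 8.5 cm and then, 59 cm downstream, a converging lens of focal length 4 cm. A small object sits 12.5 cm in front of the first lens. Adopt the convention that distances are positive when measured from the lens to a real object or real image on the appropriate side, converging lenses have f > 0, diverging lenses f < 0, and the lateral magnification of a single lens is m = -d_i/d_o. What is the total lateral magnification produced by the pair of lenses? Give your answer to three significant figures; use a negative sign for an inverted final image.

Lens 1: 1/d_i1 = 1/f_1 - 1/d_o1 = 1/8.5 - 1/12.5 = 0.03765 cm^-1, so d_i1 = 26.563 cm.
m_1 = -(26.563)/12.5 = -2.1250.
The intermediate image is 26.563 cm to the right of lens 1, so d_o2 = L - d_i1 = 59 - 26.563 = 32.438 cm.
Lens 2: 1/d_i2 = 1/f_2 - 1/d_o2 = 1/4 - 1/(32.438) = 0.21917 cm^-1, so d_i2 = 4.563 cm.
m_2 = -(4.563)/(32.438) = -0.1407.
Total m = m_1 x m_2 = (-2.1250)(-0.1407) = 0.2989.

0.299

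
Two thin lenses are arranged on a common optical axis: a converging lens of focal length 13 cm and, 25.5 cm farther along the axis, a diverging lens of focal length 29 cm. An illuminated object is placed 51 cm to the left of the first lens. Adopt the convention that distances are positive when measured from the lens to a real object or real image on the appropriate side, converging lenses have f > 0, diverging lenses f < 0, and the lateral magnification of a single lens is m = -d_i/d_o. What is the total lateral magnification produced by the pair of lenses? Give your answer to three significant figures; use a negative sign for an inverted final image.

-0.268

First lens: d_i1 = 1/(1/13 - 1/51) = 17.447 cm.
m_1 = -(17.447)/51 = -0.3421.
Object distance for lens 2: d_o2 = 25.5 - 17.447 = 8.053 cm.
Second lens: d_i2 = 1/(1/(-29) - 1/(8.053)) = -6.303 cm.
m_2 = -(-6.303)/(8.053) = 0.7827.
The system's lateral magnification is m_1 m_2 = (-0.3421)(0.7827) = -0.2678.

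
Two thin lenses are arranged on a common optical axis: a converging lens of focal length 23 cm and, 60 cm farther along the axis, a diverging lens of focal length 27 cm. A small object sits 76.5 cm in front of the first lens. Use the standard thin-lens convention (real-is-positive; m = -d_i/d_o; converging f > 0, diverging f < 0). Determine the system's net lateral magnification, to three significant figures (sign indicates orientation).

-0.215

Applying the thin-lens equation to the first lens, 1/23 = 1/76.5 + 1/d_i1, which gives d_i1 = 32.888 cm.
Its lateral magnification is m_1 = -d_i1/d_o1 = -(32.888)/76.5 = -0.4299.
The intermediate image is 32.888 cm to the right of lens 1, so d_o2 = L - d_i1 = 60 - 32.888 = 27.112 cm.
Applying the thin-lens equation again with f_2 = -27 cm and d_o2 = 27.112 cm gives d_i2 = -13.528 cm.
m_2 = -(-13.528)/(27.112) = 0.4990.
The system's lateral magnification is m_1 m_2 = (-0.4299)(0.4990) = -0.2145.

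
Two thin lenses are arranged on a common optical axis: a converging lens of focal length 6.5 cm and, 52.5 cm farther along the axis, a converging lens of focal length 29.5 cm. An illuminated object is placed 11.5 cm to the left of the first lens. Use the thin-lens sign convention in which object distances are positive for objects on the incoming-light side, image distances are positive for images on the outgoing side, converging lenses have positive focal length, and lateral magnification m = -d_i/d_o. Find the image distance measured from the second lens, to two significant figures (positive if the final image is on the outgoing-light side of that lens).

140 cm

First lens: d_i1 = 1/(1/6.5 - 1/11.5) = 14.950 cm.
That image sits 37.550 cm in front of the second lens, so d_o2 = 37.550 cm.
Second lens: d_i2 = 1/(1/29.5 - 1/(37.550)) = 137.606 cm.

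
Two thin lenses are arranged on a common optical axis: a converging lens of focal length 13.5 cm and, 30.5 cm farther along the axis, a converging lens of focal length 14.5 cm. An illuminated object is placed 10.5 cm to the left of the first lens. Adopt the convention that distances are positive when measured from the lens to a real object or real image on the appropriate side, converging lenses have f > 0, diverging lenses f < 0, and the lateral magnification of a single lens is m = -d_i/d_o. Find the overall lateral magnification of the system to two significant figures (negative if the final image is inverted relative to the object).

-1.0

First lens: d_i1 = 1/(1/13.5 - 1/10.5) = -47.250 cm.
m_1 = -(-47.250)/10.5 = 4.5000.
With d_i1 < 0 the first image is virtual and lies on the object side; the object distance for lens 2 is d_o2 = 30.5 - (-47.250) = 77.750 cm.
Second lens: d_i2 = 1/(1/14.5 - 1/(77.750)) = 17.824 cm.
m_2 = -(17.824)/(77.750) = -0.2292.
Overall magnification: m = m_1 m_2 = -1.0316.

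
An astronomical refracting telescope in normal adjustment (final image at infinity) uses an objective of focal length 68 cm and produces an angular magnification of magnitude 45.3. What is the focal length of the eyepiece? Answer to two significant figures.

|M| = f_obj/f_eye, so f_eye = f_obj/|M| = 68/45.3 = 1.501 cm.

1.5 cm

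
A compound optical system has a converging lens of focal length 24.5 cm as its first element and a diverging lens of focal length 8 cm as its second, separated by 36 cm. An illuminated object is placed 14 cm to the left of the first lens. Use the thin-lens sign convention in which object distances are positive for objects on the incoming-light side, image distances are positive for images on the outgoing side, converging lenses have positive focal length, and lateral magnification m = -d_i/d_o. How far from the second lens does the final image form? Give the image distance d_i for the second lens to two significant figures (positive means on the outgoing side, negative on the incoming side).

-7.2 cm

First lens: d_i1 = 1/(1/24.5 - 1/14) = -32.667 cm.
With d_i1 < 0 the first image is virtual and lies on the object side; the object distance for lens 2 is d_o2 = 36 - (-32.667) = 68.667 cm.
Second lens: d_i2 = 1/(1/(-8) - 1/(68.667)) = -7.165 cm.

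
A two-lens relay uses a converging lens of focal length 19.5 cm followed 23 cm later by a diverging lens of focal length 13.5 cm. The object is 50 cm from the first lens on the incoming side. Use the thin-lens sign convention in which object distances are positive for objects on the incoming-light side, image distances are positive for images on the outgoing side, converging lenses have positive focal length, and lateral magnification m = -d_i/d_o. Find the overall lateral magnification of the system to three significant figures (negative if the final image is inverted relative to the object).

-1.90

Lens 1: 1/d_i1 = 1/f_1 - 1/d_o1 = 1/19.5 - 1/50 = 0.03128 cm^-1, so d_i1 = 31.967 cm.
m_1 = -(31.967)/50 = -0.6393.
This image would form 31.967 cm past lens 1, i.e. 8.967 cm beyond lens 2, so it is a virtual object for lens 2: d_o2 = 23 - 31.967 = -8.967 cm.
Lens 2: 1/d_i2 = 1/f_2 - 1/d_o2 = 1/(-13.5) - 1/(-8.967) = 0.03744 cm^-1, so d_i2 = 26.707 cm.
m_2 = -(26.707)/(-8.967) = 2.9783.
The system's lateral magnification is m_1 m_2 = (-0.6393)(2.9783) = -1.9042.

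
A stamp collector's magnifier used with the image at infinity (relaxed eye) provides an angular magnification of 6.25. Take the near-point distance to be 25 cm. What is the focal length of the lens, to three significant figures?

4.00 cm

For the image at infinity, M = D/f.
f = D/M = 25/6.25 = 4.000 cm.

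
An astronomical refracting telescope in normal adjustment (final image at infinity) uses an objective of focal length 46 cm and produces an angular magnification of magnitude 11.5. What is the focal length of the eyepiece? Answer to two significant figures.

|M| = f_obj/f_eye, so f_eye = f_obj/|M| = 46/11.5 = 4.000 cm.

4.0 cm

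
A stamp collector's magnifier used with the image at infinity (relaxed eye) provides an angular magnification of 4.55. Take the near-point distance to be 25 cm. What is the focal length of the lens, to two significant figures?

For the image at infinity, M = D/f.
f = D/M = 25/4.55 = 5.495 cm.

5.5 cm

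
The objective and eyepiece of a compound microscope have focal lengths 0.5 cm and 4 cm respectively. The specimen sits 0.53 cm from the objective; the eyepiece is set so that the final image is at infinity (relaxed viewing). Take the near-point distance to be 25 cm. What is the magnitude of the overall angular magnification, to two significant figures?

Objective: 1/d_i = 1/f_obj - 1/d_o = 1/0.5 - 1/0.53 = 0.11321 cm^-1, so d_i = 8.833 cm.
m_obj = -d_i/d_o = -8.833/0.53 = -16.667.
Eyepiece angular magnification (image at infinity): M_eye = D/f_e = 25/4 = 6.250.
Overall M = m_obj x M_eye = (-16.667)(6.250) = -104.17.
|M| = 104.17.

100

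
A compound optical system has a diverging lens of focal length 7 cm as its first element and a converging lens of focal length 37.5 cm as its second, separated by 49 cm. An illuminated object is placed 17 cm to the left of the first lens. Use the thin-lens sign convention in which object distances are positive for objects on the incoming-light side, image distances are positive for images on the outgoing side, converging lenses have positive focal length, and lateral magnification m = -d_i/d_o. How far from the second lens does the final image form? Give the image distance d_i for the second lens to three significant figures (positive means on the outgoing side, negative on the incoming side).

123 cm

Applying the thin-lens equation to the first lens, 1/(-7) = 1/17 + 1/d_i1, which gives d_i1 = -4.958 cm.
The intermediate image is virtual, 4.958 cm to the left of lens 1, so d_o2 = L - d_i1 = 49 - (-4.958) = 53.958 cm.
Applying the thin-lens equation again with f_2 = 37.5 cm and d_o2 = 53.958 cm gives d_i2 = 122.943 cm.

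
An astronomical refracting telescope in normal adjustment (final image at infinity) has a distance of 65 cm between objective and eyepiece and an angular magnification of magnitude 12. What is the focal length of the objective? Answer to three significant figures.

In normal adjustment the tube length equals f_obj + f_eye and |M| = f_obj/f_eye.
So f_obj = 12 f_eye and 12 f_eye + f_eye = 65 cm, giving f_eye = 65/13 = 5.000 cm and f_obj = 60.000 cm.

60.0 cm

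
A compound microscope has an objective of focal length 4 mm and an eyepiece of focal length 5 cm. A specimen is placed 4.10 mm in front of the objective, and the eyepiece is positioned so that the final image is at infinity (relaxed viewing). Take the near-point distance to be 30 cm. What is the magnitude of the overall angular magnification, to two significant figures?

Convert to cm: f_obj = 4 mm = 0.4 cm; d_o = 4.10 mm = 0.41 cm.
Objective: 1/d_i = 1/f_obj - 1/d_o = 1/0.4 - 1/0.41 = 0.06098 cm^-1, so d_i = 16.400 cm.
m_obj = -d_i/d_o = -16.400/0.41 = -40.000.
Eyepiece angular magnification (image at infinity): M_eye = D/f_e = 30/5 = 6.000.
Overall M = m_obj x M_eye = (-40.000)(6.000) = -240.00.
|M| = 240.00.

240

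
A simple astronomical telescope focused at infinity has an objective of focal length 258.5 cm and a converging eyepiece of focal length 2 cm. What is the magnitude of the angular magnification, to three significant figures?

|M| = f_obj/|f_eye| = 258.5/2 = 129.250.

129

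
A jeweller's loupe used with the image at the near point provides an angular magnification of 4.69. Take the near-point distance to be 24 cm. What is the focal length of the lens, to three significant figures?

6.50 cm

For the image at the near point, M = 1 + D/f.
f = D/(M - 1) = 24/(4.69 - 1) = 6.504 cm.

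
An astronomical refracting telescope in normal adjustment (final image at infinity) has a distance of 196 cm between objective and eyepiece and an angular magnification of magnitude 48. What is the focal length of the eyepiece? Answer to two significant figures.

In normal adjustment the tube length equals f_obj + f_eye and |M| = f_obj/f_eye.
So f_obj = 48 f_eye and 48 f_eye + f_eye = 196 cm, giving f_eye = 196/49 = 4.000 cm and f_obj = 192.000 cm.

4.0 cm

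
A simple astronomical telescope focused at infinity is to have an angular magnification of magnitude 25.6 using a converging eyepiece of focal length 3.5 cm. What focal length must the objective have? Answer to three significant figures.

89.6 cm

|M| = f_obj/|f_eye|, so f_obj = |M| x |f_eye| = 25.6 x 3.5 = 89.600 cm.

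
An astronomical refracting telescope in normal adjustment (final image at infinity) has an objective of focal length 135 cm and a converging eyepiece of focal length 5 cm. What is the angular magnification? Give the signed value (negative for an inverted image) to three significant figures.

-27.0

M = -f_obj/f_eye = -135/(5) = -27.000.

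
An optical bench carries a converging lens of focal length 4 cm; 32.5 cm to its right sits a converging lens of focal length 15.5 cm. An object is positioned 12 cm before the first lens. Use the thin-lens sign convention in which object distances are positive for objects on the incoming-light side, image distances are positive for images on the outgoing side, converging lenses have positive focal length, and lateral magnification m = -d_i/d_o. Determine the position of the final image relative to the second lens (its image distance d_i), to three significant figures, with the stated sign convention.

37.3 cm

First lens: d_i1 = 1/(1/4 - 1/12) = 6.000 cm.
Object distance for lens 2: d_o2 = 32.5 - 6.000 = 26.500 cm.
Second lens: d_i2 = 1/(1/15.5 - 1/(26.500)) = 37.341 cm.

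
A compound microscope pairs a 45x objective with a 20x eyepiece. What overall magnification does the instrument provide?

The overall magnification of a compound microscope is the product of the objective and eyepiece magnifications:
M = M_obj x M_eye = 45 x 20 = 900.

900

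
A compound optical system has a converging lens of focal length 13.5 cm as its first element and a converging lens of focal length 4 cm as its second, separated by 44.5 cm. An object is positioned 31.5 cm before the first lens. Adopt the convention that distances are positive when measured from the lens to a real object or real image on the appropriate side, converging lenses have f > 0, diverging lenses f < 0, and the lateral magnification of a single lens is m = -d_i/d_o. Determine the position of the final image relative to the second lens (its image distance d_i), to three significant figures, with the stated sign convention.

4.95 cm

First lens: d_i1 = 1/(1/13.5 - 1/31.5) = 23.625 cm.
That image sits 20.875 cm in front of the second lens, so d_o2 = 20.875 cm.
Second lens: d_i2 = 1/(1/4 - 1/(20.875)) = 4.948 cm.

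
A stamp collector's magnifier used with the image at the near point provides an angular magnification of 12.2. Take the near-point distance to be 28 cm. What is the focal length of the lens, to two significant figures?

For the image at the near point, M = 1 + D/f.
f = D/(M - 1) = 28/(12.2 - 1) = 2.500 cm.

2.5 cm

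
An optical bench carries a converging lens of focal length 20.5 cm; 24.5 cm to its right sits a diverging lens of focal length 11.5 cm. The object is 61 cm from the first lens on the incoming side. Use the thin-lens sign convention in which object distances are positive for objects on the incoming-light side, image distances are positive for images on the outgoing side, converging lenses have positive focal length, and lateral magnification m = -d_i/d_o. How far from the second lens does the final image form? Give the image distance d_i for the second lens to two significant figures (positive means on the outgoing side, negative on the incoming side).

Lens 1: 1/d_i1 = 1/f_1 - 1/d_o1 = 1/20.5 - 1/61 = 0.03239 cm^-1, so d_i1 = 30.877 cm.
Since 30.877 cm > 24.5 cm, the first image lies past the second lens and serves as a virtual object: d_o2 = L - d_i1 = -6.377 cm.
Lens 2: 1/d_i2 = 1/f_2 - 1/d_o2 = 1/(-11.5) - 1/(-6.377) = 0.06987 cm^-1, so d_i2 = 14.313 cm.

14 cm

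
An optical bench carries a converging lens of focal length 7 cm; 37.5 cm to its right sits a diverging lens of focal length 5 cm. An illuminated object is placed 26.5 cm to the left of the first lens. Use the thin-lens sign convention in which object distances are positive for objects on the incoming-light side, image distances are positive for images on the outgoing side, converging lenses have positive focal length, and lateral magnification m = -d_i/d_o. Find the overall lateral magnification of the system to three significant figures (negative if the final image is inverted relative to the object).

-0.0544

First lens: d_i1 = 1/(1/7 - 1/26.5) = 9.513 cm.
m_1 = -(9.513)/26.5 = -0.3590.
Object distance for lens 2: d_o2 = 37.5 - 9.513 = 27.987 cm.
Second lens: d_i2 = 1/(1/(-5) - 1/(27.987)) = -4.242 cm.
m_2 = -(-4.242)/(27.987) = 0.1516.
Overall magnification: m = m_1 m_2 = -0.0544.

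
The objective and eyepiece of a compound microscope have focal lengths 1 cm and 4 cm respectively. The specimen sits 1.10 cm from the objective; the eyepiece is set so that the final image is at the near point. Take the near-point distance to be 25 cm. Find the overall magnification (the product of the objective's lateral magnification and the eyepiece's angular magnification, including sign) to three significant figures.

Objective: 1/d_i = 1/f_obj - 1/d_o = 1/1 - 1/1.10 = 0.09091 cm^-1, so d_i = 11.000 cm.
m_obj = -d_i/d_o = -11.000/1.10 = -10.000.
Eyepiece angular magnification (image at near point): M_eye = 1 + D/f_e = 1 + 25/4 = 7.250.
Overall M = m_obj x M_eye = (-10.000)(7.250) = -72.50.

-72.5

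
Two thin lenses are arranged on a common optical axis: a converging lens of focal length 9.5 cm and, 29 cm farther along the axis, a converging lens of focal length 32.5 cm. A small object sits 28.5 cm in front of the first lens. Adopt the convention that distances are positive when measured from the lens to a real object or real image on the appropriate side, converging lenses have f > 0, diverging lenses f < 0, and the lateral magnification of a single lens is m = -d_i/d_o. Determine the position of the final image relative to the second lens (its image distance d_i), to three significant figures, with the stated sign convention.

-27.0 cm

Lens 1: 1/d_i1 = 1/f_1 - 1/d_o1 = 1/9.5 - 1/28.5 = 0.07018 cm^-1, so d_i1 = 14.250 cm.
Object distance for lens 2: d_o2 = 29 - 14.250 = 14.750 cm.
Lens 2: 1/d_i2 = 1/f_2 - 1/d_o2 = 1/32.5 - 1/(14.750) = -0.03703 cm^-1, so d_i2 = -27.007 cm.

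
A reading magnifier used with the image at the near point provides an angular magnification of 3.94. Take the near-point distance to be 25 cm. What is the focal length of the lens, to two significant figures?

8.5 cm

For the image at the near point, M = 1 + D/f.
f = D/(M - 1) = 25/(3.94 - 1) = 8.503 cm.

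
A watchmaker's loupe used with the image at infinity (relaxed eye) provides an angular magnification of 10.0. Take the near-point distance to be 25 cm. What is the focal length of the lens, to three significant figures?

For the image at infinity, M = D/f.
f = D/M = 25/10.0 = 2.500 cm.

2.50 cm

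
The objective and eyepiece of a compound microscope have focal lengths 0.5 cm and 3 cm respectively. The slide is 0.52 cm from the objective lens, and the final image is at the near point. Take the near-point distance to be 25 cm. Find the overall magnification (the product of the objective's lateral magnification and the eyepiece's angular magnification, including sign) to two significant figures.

Objective: 1/d_i = 1/f_obj - 1/d_o = 1/0.5 - 1/0.52 = 0.07692 cm^-1, so d_i = 13.000 cm.
m_obj = -d_i/d_o = -13.000/0.52 = -25.000.
Eyepiece angular magnification (image at near point): M_eye = 1 + D/f_e = 1 + 25/3 = 9.333.
Overall M = m_obj x M_eye = (-25.000)(9.333) = -233.33.

-230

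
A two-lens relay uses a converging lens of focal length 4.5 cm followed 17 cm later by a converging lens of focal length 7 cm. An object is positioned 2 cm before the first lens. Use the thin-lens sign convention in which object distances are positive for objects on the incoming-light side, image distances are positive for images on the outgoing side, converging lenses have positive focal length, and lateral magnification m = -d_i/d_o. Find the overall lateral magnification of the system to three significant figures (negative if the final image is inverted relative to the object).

-0.926

First lens: d_i1 = 1/(1/4.5 - 1/2) = -3.600 cm.
m_1 = -(-3.600)/2 = 1.8000.
The intermediate image is virtual, 3.600 cm to the left of lens 1, so d_o2 = L - d_i1 = 17 - (-3.600) = 20.600 cm.
Second lens: d_i2 = 1/(1/7 - 1/(20.600)) = 10.603 cm.
m_2 = -(10.603)/(20.600) = -0.5147.
The system's lateral magnification is m_1 m_2 = (1.8000)(-0.5147) = -0.9265.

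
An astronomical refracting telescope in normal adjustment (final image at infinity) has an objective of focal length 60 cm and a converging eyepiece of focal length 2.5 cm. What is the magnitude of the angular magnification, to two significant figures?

24

|M| = f_obj/|f_eye| = 60/2.5 = 24.000.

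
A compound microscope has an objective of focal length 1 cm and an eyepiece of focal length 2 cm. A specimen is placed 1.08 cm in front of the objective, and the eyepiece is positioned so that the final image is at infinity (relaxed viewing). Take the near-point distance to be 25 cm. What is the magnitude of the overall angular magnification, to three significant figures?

156

Objective: 1/d_i = 1/f_obj - 1/d_o = 1/1 - 1/1.08 = 0.07407 cm^-1, so d_i = 13.500 cm.
m_obj = -d_i/d_o = -13.500/1.08 = -12.500.
Eyepiece angular magnification (image at infinity): M_eye = D/f_e = 25/2 = 12.500.
Overall M = m_obj x M_eye = (-12.500)(12.500) = -156.25.
|M| = 156.25.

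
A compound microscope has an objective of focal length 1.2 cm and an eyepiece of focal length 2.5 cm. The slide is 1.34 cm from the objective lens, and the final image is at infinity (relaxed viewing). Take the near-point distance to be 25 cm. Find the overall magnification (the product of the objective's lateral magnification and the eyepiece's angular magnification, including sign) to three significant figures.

Objective: 1/d_i = 1/f_obj - 1/d_o = 1/1.2 - 1/1.34 = 0.08706 cm^-1, so d_i = 11.486 cm.
m_obj = -d_i/d_o = -11.486/1.34 = -8.571.
Eyepiece angular magnification (image at infinity): M_eye = D/f_e = 25/2.5 = 10.000.
Overall M = m_obj x M_eye = (-8.571)(10.000) = -85.71.

-85.7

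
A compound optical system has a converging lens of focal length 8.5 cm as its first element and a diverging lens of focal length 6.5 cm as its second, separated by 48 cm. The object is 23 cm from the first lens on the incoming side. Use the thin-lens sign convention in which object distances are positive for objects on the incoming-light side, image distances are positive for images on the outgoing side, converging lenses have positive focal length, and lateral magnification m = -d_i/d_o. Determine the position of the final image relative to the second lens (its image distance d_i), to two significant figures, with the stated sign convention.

First lens: d_i1 = 1/(1/8.5 - 1/23) = 13.483 cm.
That image sits 34.517 cm in front of the second lens, so d_o2 = 34.517 cm.
Second lens: d_i2 = 1/(1/(-6.5) - 1/(34.517)) = -5.470 cm.

-5.5 cm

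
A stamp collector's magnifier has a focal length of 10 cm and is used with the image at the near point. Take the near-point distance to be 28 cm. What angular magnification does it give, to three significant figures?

M = 1 + D/f = 1 + 28/10 = 3.800.

3.80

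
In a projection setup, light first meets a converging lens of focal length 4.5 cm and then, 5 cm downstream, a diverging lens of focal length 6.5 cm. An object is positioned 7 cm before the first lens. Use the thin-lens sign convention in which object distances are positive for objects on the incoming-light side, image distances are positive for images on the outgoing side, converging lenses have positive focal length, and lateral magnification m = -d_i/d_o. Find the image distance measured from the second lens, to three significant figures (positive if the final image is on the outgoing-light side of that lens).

Lens 1: 1/d_i1 = 1/f_1 - 1/d_o1 = 1/4.5 - 1/7 = 0.07937 cm^-1, so d_i1 = 12.600 cm.
Since 12.600 cm > 5 cm, the first image lies past the second lens and serves as a virtual object: d_o2 = L - d_i1 = -7.600 cm.
Lens 2: 1/d_i2 = 1/f_2 - 1/d_o2 = 1/(-6.5) - 1/(-7.600) = -0.02227 cm^-1, so d_i2 = -44.909 cm.

-44.9 cm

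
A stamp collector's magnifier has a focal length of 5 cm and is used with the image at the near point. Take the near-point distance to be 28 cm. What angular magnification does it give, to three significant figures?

6.60

M = 1 + D/f = 1 + 28/5 = 6.600.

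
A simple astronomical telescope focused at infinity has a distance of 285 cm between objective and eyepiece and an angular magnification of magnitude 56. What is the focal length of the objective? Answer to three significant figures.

280 cm

In normal adjustment the tube length equals f_obj + f_eye and |M| = f_obj/f_eye.
So f_obj = 56 f_eye and 56 f_eye + f_eye = 285 cm, giving f_eye = 285/57 = 5.000 cm and f_obj = 280.000 cm.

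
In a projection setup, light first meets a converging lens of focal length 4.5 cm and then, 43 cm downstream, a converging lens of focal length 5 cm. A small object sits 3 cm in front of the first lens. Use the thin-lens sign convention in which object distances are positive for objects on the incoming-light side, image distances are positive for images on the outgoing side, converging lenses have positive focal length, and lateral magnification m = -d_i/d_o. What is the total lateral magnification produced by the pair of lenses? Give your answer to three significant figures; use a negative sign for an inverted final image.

Lens 1: 1/d_i1 = 1/f_1 - 1/d_o1 = 1/4.5 - 1/3 = -0.11111 cm^-1, so d_i1 = -9.000 cm.
m_1 = -(-9.000)/3 = 3.0000.
The intermediate image is virtual, 9.000 cm to the left of lens 1, so d_o2 = L - d_i1 = 43 - (-9.000) = 52.000 cm.
Lens 2: 1/d_i2 = 1/f_2 - 1/d_o2 = 1/5 - 1/(52.000) = 0.18077 cm^-1, so d_i2 = 5.532 cm.
m_2 = -(5.532)/(52.000) = -0.1064.
The system's lateral magnification is m_1 m_2 = (3.0000)(-0.1064) = -0.3191.

-0.319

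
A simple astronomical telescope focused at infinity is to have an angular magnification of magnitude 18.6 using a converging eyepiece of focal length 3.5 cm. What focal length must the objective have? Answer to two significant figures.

65 cm

|M| = f_obj/|f_eye|, so f_obj = |M| x |f_eye| = 18.6 x 3.5 = 65.100 cm.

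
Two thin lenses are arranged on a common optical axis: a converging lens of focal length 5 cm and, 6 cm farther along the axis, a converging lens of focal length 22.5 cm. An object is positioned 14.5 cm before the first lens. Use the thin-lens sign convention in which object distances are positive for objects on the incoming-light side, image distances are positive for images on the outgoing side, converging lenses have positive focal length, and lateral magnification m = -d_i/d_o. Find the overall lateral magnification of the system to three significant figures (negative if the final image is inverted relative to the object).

Applying the thin-lens equation to the first lens, 1/5 = 1/14.5 + 1/d_i1, which gives d_i1 = 7.632 cm.
Its lateral magnification is m_1 = -d_i1/d_o1 = -(7.632)/14.5 = -0.5263.
Since 7.632 cm > 6 cm, the first image lies past the second lens and serves as a virtual object: d_o2 = L - d_i1 = -1.632 cm.
Applying the thin-lens equation again with f_2 = 22.5 cm and d_o2 = -1.632 cm gives d_i2 = 1.521 cm.
m_2 = -(1.521)/(-1.632) = 0.9324.
The system's lateral magnification is m_1 m_2 = (-0.5263)(0.9324) = -0.4907.

-0.491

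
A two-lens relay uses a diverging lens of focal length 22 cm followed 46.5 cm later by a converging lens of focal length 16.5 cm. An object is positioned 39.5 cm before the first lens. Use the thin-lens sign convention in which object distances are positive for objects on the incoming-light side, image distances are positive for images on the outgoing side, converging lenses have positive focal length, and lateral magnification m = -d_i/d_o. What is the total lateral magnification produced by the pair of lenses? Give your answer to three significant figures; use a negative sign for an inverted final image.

-0.134

Lens 1: 1/d_i1 = 1/f_1 - 1/d_o1 = 1/(-22) - 1/39.5 = -0.07077 cm^-1, so d_i1 = -14.130 cm.
m_1 = -(-14.130)/39.5 = 0.3577.
The intermediate image is virtual, 14.130 cm to the left of lens 1, so d_o2 = L - d_i1 = 46.5 - (-14.130) = 60.630 cm.
Lens 2: 1/d_i2 = 1/f_2 - 1/d_o2 = 1/16.5 - 1/(60.630) = 0.04411 cm^-1, so d_i2 = 22.669 cm.
m_2 = -(22.669)/(60.630) = -0.3739.
Total m = m_1 x m_2 = (0.3577)(-0.3739) = -0.1338.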